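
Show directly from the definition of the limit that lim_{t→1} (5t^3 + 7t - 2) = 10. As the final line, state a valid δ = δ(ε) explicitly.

δ = min(1, ε/42)

Suppose ε > 0. We want δ > 0 such that 0 < |t − 1| < δ implies |(5t^3 + 7t - 2) − 10| < ε.
(5t^3 + 7t - 2) − 10 = 5t^3 + 7t - 12 = (t − 1)(5t^2 + 5t + 12).
So |(5t^3 + 7t - 2) − 10| = |t − 1|·|5t^2 + 5t + 12|.
Assume first that |t − 1| < 1, so |t| < 2. Then |5t^2 + 5t + 12| ≤ 5·2^2 + 5·2 + 12 = 42.
Hence |(5t^3 + 7t - 2) − 10| ≤ 42|t − 1| < ε provided |t − 1| < ε/42.
Take δ = min(1, ε/42). Then 0 < |t − 1| < δ gives both |t − 1| < 1 and |t − 1| < ε/42, so |(5t^3 + 7t - 2) − 10| < ε.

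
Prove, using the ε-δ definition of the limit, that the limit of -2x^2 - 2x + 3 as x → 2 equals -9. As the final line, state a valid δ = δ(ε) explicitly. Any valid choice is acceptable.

δ = min(1, ε/12)

Let ε > 0. We want δ > 0 such that 0 < |x − 2| < δ implies |(-2x^2 - 2x + 3) + 9| < ε.
(-2x^2 - 2x + 3) + 9 = -2x^2 - 2x + 12 = (x − 2)(-2x - 6).
So |(-2x^2 - 2x + 3) + 9| = |x − 2|·|-2x - 6|.
Assume first that |x − 2| < 1, so |x| < 3. Then |-2x - 6| ≤ 2·3 + 6 = 12.
Hence |(-2x^2 - 2x + 3) + 9| ≤ 12|x − 2| < ε provided |x − 2| < ε/12.
Take δ = min(1, ε/12). Then 0 < |x − 2| < δ gives both |x − 2| < 1 and |x − 2| < ε/12, so |(-2x^2 - 2x + 3) + 9| < ε.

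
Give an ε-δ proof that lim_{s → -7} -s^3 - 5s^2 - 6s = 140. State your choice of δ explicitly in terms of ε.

Let ε > 0 be given. We want δ > 0 such that 0 < |s + 7| < δ implies |(-s^3 - 5s^2 - 6s) − 140| < ε.
(-s^3 - 5s^2 - 6s) − 140 = -s^3 - 5s^2 - 6s - 140 = (s + 7)(-s^2 + 2s - 20).
So |(-s^3 - 5s^2 - 6s) − 140| = |s + 7|·|-s^2 + 2s - 20|.
Assume first that |s + 7| < 1, so |s| < 8. Then |-s^2 + 2s - 20| ≤ 8^2 + 2·8 + 20 = 100.
Hence |(-s^3 - 5s^2 - 6s) − 140| ≤ 100|s + 7| < ε provided |s + 7| < ε/100.
Take δ = min(1, ε/100). Then 0 < |s + 7| < δ gives both |s + 7| < 1 and |s + 7| < ε/100, so |(-s^3 - 5s^2 - 6s) − 140| < ε.

δ = min(1, ε/100)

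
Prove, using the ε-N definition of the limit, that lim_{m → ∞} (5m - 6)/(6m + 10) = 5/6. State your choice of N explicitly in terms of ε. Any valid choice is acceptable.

Suppose ε > 0. For m ≥ 1, |(5m - 6)/(6m + 10) − (5/6)| = |-86|/(6(6m + 10)) = 86/(6(6m + 10)).
Since 6m + 10 ≥ 6m for m ≥ 1, this is ≤ 86/(6·6m) = (43/18)/m.
So |(5m - 6)/(6m + 10) − (5/6)| < ε whenever m > (43/18)/ε.
Take N = (43/18)/ε. If m > N then |(5m - 6)/(6m + 10) − (5/6)| ≤ (43/18)/m < ε.

N = (43/18)/ε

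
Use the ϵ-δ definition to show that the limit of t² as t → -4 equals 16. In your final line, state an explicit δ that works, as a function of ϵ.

Fix ϵ > 0. We seek δ > 0 with 0 < |t + 4| < δ ⇒ |t² − 16| < ϵ.
Factor: t² − 16 = (t + 4)(t - 4), so |t² − 16| = |t + 4|·|t - 4|.
Restrict δ ≤ 1. Then |t + 4| < 1 gives |t| < 5, so by the triangle inequality |t - 4| ≤ 5 + 4 = 9.
Hence |t² − 16| ≤ 9|t + 4|, which is < ϵ once |t + 4| < ϵ/9.
Take δ = min(1, ϵ/9). If 0 < |t + 4| < δ then both bounds hold and |t² − 16| ≤ 9|t + 4| < 9·(ϵ/9) = ϵ.

δ = min(1, ϵ/9)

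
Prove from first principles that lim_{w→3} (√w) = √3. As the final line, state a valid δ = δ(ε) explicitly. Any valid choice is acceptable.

Fix ε > 0. We want δ > 0 such that 0 < |w − 3| < δ implies |√w − √3| < ε.
Multiplying by the conjugate, |√w − √3| = |w − 3|/(√w + √3).
Restrict δ ≤ 3 so that |w − 3| < 3 forces w > 0, and then √w + √3 > √3.
Hence |√w − √3| < |w − 3|/√3, which is < ε once |w − 3| < √3·ε.
Take δ = min(3, √3·ε). If 0 < |w − 3| < δ then w > 0 and |√w − √3| < |w − 3|/√3 < ε.

δ = min(3, √3·ε)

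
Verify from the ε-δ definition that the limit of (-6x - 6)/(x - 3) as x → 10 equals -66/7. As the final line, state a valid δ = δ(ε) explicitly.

Let ε > 0 be given. We want δ > 0 with 0 < |x − 10| < δ ⇒ |(-6x - 6)/(x - 3) + 66/7| < ε.
Combining over a common denominator, (-6x - 6)/(x - 3) + 66/7 = [(-6x - 6)·7 − (-66)·(x - 3)] / [7·(x - 3)] = 24(x − 10) / (7(x - 3)).
So |(-6x - 6)/(x - 3) + 66/7| = 24|x − 10| / (7·|x − 3|).
Require δ ≤ 7/2, so |x − 3| ≥ |7| − |x − 10| > 7 − 7/2 = 7/2.
Hence |(-6x - 6)/(x - 3) + 66/7| < 24|x − 10|/(7·(7/2)) = (48/49)|x − 10|, which is < ε once |x − 10| < (49/48)ε.
Take δ = min(7/2, (49/48)ε). Then 0 < |x − 10| < δ forces both bounds, so |(-6x - 6)/(x - 3) + 66/7| < ε.

δ = min(7/2, (49/48)ε)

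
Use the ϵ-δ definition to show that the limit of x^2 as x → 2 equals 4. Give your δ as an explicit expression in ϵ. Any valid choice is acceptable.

δ = min(1, ϵ/5)

Let ϵ > 0 be given. We seek δ > 0 with 0 < |x − 2| < δ ⇒ |x^2 − 4| < ϵ.
Factor: x^2 − 4 = (x − 2)(x + 2), so |x^2 − 4| = |x − 2|·|x + 2|.
Impose δ ≤ 1 so that |x| < 3; then |x + 2| ≤ 5.
Hence |x^2 − 4| ≤ 5|x − 2|, which is < ϵ once |x − 2| < ϵ/5.
Take δ = min(1, ϵ/5). If 0 < |x − 2| < δ then both bounds hold and |x^2 − 4| ≤ 5|x − 2| < 5·(ϵ/5) = ϵ.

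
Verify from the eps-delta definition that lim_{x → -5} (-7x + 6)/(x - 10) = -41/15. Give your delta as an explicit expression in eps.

Let eps > 0 be given. We want delta > 0 with 0 < |x + 5| < delta ⇒ |(-7x + 6)/(x - 10) + 41/15| < eps.
Combining over a common denominator, (-7x + 6)/(x - 10) + 41/15 = [(-7x + 6)·(-15) − 41·(x - 10)] / [(-15)·(x - 10)] = 64(x + 5) / ((-15)(x - 10)).
So |(-7x + 6)/(x - 10) + 41/15| = 64|x + 5| / (15·|x − 10|).
Require delta ≤ 15/2, so |x − 10| ≥ |-15| − |x + 5| > 15 − 15/2 = 15/2.
Hence |(-7x + 6)/(x - 10) + 41/15| < 64|x + 5|/(15·(15/2)) = (128/225)|x + 5|, which is < eps once |x + 5| < (225/128)eps.
Take delta = min(15/2, (225/128)eps). Then 0 < |x + 5| < delta forces both bounds, so |(-7x + 6)/(x - 10) + 41/15| < eps.

delta = min(15/2, (225/128)eps)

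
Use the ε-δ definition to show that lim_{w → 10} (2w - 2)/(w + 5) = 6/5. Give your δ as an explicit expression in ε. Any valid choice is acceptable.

Let ε > 0. We want δ > 0 with 0 < |w − 10| < δ ⇒ |(2w - 2)/(w + 5) − (6/5)| < ε.
Combining over a common denominator, (2w - 2)/(w + 5) − (6/5) = [(2w - 2)·15 − 18·(w + 5)] / [15·(w + 5)] = 12(w − 10) / (15(w + 5)).
So |(2w - 2)/(w + 5) − (6/5)| = 12|w − 10| / (15·|w + 5|).
Restrict δ ≤ 15/2. Then |w − 10| < 15/2 gives |w + 5| = |(w − 10) + 15| ≥ 15 − 15/2 = 15/2.
Hence |(2w - 2)/(w + 5) − (6/5)| < 12|w − 10|/(15·(15/2)) = (8/75)|w − 10|, which is < ε once |w − 10| < (75/8)ε.
Take δ = min(15/2, (75/8)ε). Then 0 < |w − 10| < δ forces both bounds, so |(2w - 2)/(w + 5) − (6/5)| < ε.

δ = min(15/2, (75/8)ε)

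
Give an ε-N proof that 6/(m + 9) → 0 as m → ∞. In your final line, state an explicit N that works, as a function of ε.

Let ε > 0 be given. For m ≥ 1, |6/(m + 9) − 0| = 6/(m + 9) ≤ 6/m.
We need 6/m < ε, i.e. m > 6/ε.
Take N = 6/ε. If m > N then |6/(m + 9)| ≤ 6/m < ε.

N = 6/ε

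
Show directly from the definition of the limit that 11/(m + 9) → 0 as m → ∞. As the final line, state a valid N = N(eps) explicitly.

Fix eps > 0. For m ≥ 1, |11/(m + 9) − 0| = 11/(m + 9) ≤ 11/m.
We need 11/m < eps, i.e. m > 11/eps.
Take N = 11/eps. If m > N then |11/(m + 9)| ≤ 11/m < eps.

N = 11/eps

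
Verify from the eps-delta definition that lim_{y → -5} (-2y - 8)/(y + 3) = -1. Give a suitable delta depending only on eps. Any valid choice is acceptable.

Fix eps > 0. We want delta > 0 with 0 < |y + 5| < delta ⇒ |(-2y - 8)/(y + 3) + 1| < eps.
Combining over a common denominator, (-2y - 8)/(y + 3) + 1 = [(-2y - 8)·(-2) − 2·(y + 3)] / [(-2)·(y + 3)] = 2(y + 5) / ((-2)(y + 3)).
So |(-2y - 8)/(y + 3) + 1| = 2|y + 5| / (2·|y + 3|).
Restrict delta ≤ 1. Then |y + 5| < 1 gives |y + 3| = |(y + 5) + (-2)| ≥ 2 − 1 = 1.
Hence |(-2y - 8)/(y + 3) + 1| < 2|y + 5|/(2·1) = |y + 5|, which is < eps once |y + 5| < eps.
Take delta = min(1, eps). Then 0 < |y + 5| < delta forces both bounds, so |(-2y - 8)/(y + 3) + 1| < eps.

delta = min(1, eps)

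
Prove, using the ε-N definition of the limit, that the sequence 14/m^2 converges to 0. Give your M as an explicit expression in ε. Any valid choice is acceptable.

M = (14/ε)^{1/2}

Let ε > 0. For m ≥ 1, |14/m^2 − 0| = 14/m^2.
14/m^2 < ε ⇔ m^2 > 14/ε ⇔ m > (14/ε)^{1/2}.
Take M = (14/ε)^{1/2}. Then m > M implies 14/m^2 < ε.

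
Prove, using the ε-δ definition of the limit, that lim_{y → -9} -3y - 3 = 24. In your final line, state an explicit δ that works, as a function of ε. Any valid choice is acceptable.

Fix ε > 0. We need δ > 0 so that 0 < |y + 9| < δ implies |(-3y - 3) − 24| < ε.
|(-3y - 3) − 24| = |-3y - 27| = 3|y + 9|.
Thus it suffices that |y + 9| < ε/3.
Choosing δ = ε/3 gives |(-3y - 3) − 24| = 3|y + 9| < ε whenever |y + 9| < δ.

δ = ε/3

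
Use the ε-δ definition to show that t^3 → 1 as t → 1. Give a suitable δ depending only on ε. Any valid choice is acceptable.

Let ε > 0. We seek δ > 0 with 0 < |t − 1| < δ ⇒ |t^3 − 1| < ε.
Factor: t^3 − 1 = (t − 1)(t^2 + t + 1), so |t^3 − 1| = |t − 1|·|t^2 + t + 1|.
Impose δ ≤ 2 so that |t| < 3; then |t^2 + t + 1| ≤ 13.
Hence |t^3 − 1| ≤ 13|t − 1|, which is < ε once |t − 1| < ε/13.
Take δ = min(2, ε/13). If 0 < |t − 1| < δ then both bounds hold and |t^3 − 1| ≤ 13|t − 1| < 13·(ε/13) = ε.

δ = min(2, ε/13)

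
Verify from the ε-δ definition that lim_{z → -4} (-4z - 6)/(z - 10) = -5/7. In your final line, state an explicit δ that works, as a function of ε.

Let ε > 0. We want δ > 0 with 0 < |z + 4| < δ ⇒ |(-4z - 6)/(z - 10) + 5/7| < ε.
Combining over a common denominator, (-4z - 6)/(z - 10) + 5/7 = [(-4z - 6)·(-14) − 10·(z - 10)] / [(-14)·(z - 10)] = 46(z + 4) / ((-14)(z - 10)).
So |(-4z - 6)/(z - 10) + 5/7| = 46|z + 4| / (14·|z − 10|).
Restrict δ ≤ 7. Then |z + 4| < 7 gives |z − 10| = |(z + 4) + (-14)| ≥ 14 − 7 = 7.
Hence |(-4z - 6)/(z - 10) + 5/7| < 46|z + 4|/(14·7) = (23/49)|z + 4|, which is < ε once |z + 4| < (49/23)ε.
Take δ = min(7, (49/23)ε). Then 0 < |z + 4| < δ forces both bounds, so |(-4z - 6)/(z - 10) + 5/7| < ε.

δ = min(7, (49/23)ε)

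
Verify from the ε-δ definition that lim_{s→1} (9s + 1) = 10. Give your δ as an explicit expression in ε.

Let ε > 0 be given. We need δ > 0 so that 0 < |s − 1| < δ implies |(9s + 1) − 10| < ε.
|(9s + 1) − 10| = |9s - 9| = 9|s − 1|.
Thus it suffices that |s − 1| < ε/9.
Take δ = ε/9. If 0 < |s − 1| < δ then |(9s + 1) − 10| = 9|s − 1| < 9·(ε/9) = ε.

δ = ε/9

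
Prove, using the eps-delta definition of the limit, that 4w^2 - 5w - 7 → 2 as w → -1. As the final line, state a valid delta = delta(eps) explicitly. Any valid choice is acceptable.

Let eps > 0 be given. We want delta > 0 such that 0 < |w + 1| < delta implies |(4w^2 - 5w - 7) − 2| < eps.
(4w^2 - 5w - 7) − 2 = 4w^2 - 5w - 9 = (w + 1)(4w - 9).
So |(4w^2 - 5w - 7) − 2| = |w + 1|·|4w - 9|.
Require delta ≤ 1. Then |w + 1| < 1 gives |w| < 2, and by the triangle inequality |4w - 9| ≤ 4·2 + 9 = 17.
Hence |(4w^2 - 5w - 7) − 2| ≤ 17|w + 1| < eps provided |w + 1| < eps/17.
Take delta = min(1, eps/17). Then 0 < |w + 1| < delta gives both |w + 1| < 1 and |w + 1| < eps/17, so |(4w^2 - 5w - 7) − 2| < eps.

delta = min(1, eps/17)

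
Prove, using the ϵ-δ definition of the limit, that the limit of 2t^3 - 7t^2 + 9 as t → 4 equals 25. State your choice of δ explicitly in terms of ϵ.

δ = min(2, ϵ/82)

Let ϵ > 0 be given. We want δ > 0 such that 0 < |t − 4| < δ implies |(2t^3 - 7t^2 + 9) − 25| < ϵ.
(2t^3 - 7t^2 + 9) − 25 = 2t^3 - 7t^2 - 16 = (t − 4)(2t^2 + t + 4).
So |(2t^3 - 7t^2 + 9) − 25| = |t − 4|·|2t^2 + t + 4|.
Require δ ≤ 2. Then |t − 4| < 2 gives |t| < 6, and by the triangle inequality |2t^2 + t + 4| ≤ 2·6^2 + 6 + 4 = 82.
Hence |(2t^3 - 7t^2 + 9) − 25| ≤ 82|t − 4| < ϵ provided |t − 4| < ϵ/82.
Choosing δ = min(2, ϵ/82) ensures both conditions, hence |(2t^3 - 7t^2 + 9) − 25| < ϵ.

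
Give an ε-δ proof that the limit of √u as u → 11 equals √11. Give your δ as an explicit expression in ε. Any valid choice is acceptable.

Suppose ε > 0. We want δ > 0 such that 0 < |u − 11| < δ implies |√u − √11| < ε.
Multiplying by the conjugate, |√u − √11| = |u − 11|/(√u + √11).
Restrict δ ≤ 11 so that |u − 11| < 11 forces u > 0, and then √u + √11 > √11.
Hence |√u − √11| < |u − 11|/√11, which is < ε once |u − 11| < √11·ε.
Take δ = min(11, √11·ε). If 0 < |u − 11| < δ then u > 0 and |√u − √11| < |u − 11|/√11 < ε.

δ = min(11, √11·ε)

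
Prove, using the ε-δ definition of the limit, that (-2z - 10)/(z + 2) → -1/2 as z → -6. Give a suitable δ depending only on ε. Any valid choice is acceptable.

Fix ε > 0. We want δ > 0 with 0 < |z + 6| < δ ⇒ |(-2z - 10)/(z + 2) + 1/2| < ε.
Combining over a common denominator, (-2z - 10)/(z + 2) + 1/2 = [(-2z - 10)·(-4) − 2·(z + 2)] / [(-4)·(z + 2)] = 6(z + 6) / ((-4)(z + 2)).
So |(-2z - 10)/(z + 2) + 1/2| = 6|z + 6| / (4·|z + 2|).
Require δ ≤ 2, so |z + 2| ≥ |-4| − |z + 6| > 4 − 2 = 2.
Hence |(-2z - 10)/(z + 2) + 1/2| < 6|z + 6|/(4·2) = (3/4)|z + 6|, which is < ε once |z + 6| < (4/3)ε.
Take δ = min(2, (4/3)ε). Then 0 < |z + 6| < δ forces both bounds, so |(-2z - 10)/(z + 2) + 1/2| < ε.

δ = min(2, (4/3)ε)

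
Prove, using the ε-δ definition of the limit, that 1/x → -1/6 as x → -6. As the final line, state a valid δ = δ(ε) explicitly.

δ = min(3, 18ε)

Let ε > 0 be given. We seek δ > 0 such that 0 < |x + 6| < δ implies |1/x + 1/6| < ε.
|1/x + 1/6| = |-6 − x|/(6·|x|) = |x + 6|/(6|x|).
Restrict δ ≤ 3. Then |x + 6| < 3 gives |x| > 3, so 6|x| > 18.
Then |1/x + 1/6| < |x + 6|/18, which is < ε when |x + 6| < 18ε.
Take δ = min(3, 18ε). Then 0 < |x + 6| < δ gives both |x + 6| < 3 and |x + 6| < 18ε, so |1/x + 1/6| < ε.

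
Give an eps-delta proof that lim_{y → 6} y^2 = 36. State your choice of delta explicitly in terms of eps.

Suppose eps > 0. We seek delta > 0 with 0 < |y − 6| < delta ⇒ |y^2 − 36| < eps.
Factor: y^2 − 36 = (y − 6)(y + 6), so |y^2 − 36| = |y − 6|·|y + 6|.
Restrict delta ≤ 2. Then |y − 6| < 2 gives |y| < 8, so by the triangle inequality |y + 6| ≤ 8 + 6 = 14.
Hence |y^2 − 36| ≤ 14|y − 6|, which is < eps once |y − 6| < eps/14.
Take delta = min(2, eps/14). If 0 < |y − 6| < delta then both bounds hold and |y^2 − 36| ≤ 14|y − 6| < 14·(eps/14) = eps.

delta = min(2, eps/14)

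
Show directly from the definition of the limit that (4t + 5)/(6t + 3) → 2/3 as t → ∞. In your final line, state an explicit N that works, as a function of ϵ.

Suppose ϵ > 0. We seek N > 0 such that t > N implies |(4t + 5)/(6t + 3) − (2/3)| < ϵ.
(4t + 5)/(6t + 3) − (2/3) = (6(4t + 5) − 4(6t + 3)) / (6(6t + 3)) = 18/(6(6t + 3)).
For t > 0 we have 6t + 3 > 6t, so |(4t + 5)/(6t + 3) − (2/3)| = 18/(6(6t + 3)) < 18/(6·6t) = (1/2)/t.
Thus |(4t + 5)/(6t + 3) − (2/3)| < ϵ whenever t > (1/2)/ϵ.
Take N = (1/2)/ϵ. If t > N then |(4t + 5)/(6t + 3) − (2/3)| < (1/2)/t < ϵ.

N = (1/2)/ϵ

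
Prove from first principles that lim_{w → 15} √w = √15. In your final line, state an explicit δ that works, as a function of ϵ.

Fix ϵ > 0. We want δ > 0 such that 0 < |w − 15| < δ implies |√w − √15| < ϵ.
Rationalise: √w − √15 = (w − 15)/(√w + √15), so |√w − √15| = |w − 15|/(√w + √15).
Restrict δ ≤ 15 so that |w − 15| < 15 forces w > 0, and then √w + √15 > √15.
Hence |√w − √15| < |w − 15|/√15, which is < ϵ once |w − 15| < √15·ϵ.
Take δ = min(15, √15·ϵ). If 0 < |w − 15| < δ then w > 0 and |√w − √15| < |w − 15|/√15 < ϵ.

δ = min(15, √15·ϵ)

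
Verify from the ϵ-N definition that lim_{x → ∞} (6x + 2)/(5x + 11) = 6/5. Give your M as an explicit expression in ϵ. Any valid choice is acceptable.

Let ϵ > 0. We seek M > 0 such that x > M implies |(6x + 2)/(5x + 11) − (6/5)| < ϵ.
(6x + 2)/(5x + 11) − (6/5) = (5(6x + 2) − 6(5x + 11)) / (5(5x + 11)) = -56/(5(5x + 11)).
For x > 0 we have 5x + 11 > 5x, so |(6x + 2)/(5x + 11) − (6/5)| = 56/(5(5x + 11)) < 56/(5·5x) = (56/25)/x.
Thus |(6x + 2)/(5x + 11) − (6/5)| < ϵ whenever x > (56/25)/ϵ.
Take M = (56/25)/ϵ. If x > M then |(6x + 2)/(5x + 11) − (6/5)| < (56/25)/x < ϵ.

M = (56/25)/ϵ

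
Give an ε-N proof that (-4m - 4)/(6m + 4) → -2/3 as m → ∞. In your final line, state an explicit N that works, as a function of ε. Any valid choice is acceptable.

N = (2/9)/ε

Let ε > 0. For m ≥ 1, |(-4m - 4)/(6m + 4) + 2/3| = |-8|/(6(6m + 4)) = 8/(6(6m + 4)).
Since 6m + 4 ≥ 6m for m ≥ 1, this is ≤ 8/(6·6m) = (2/9)/m.
So |(-4m - 4)/(6m + 4) + 2/3| < ε whenever m > (2/9)/ε.
Take N = (2/9)/ε. If m > N then |(-4m - 4)/(6m + 4) + 2/3| ≤ (2/9)/m < ε.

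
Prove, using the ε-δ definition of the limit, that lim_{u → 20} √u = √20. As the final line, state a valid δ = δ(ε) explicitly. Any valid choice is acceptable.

δ = min(20, √20·ε)

Let ε > 0 be given. We want δ > 0 such that 0 < |u − 20| < δ implies |√u − √20| < ε.
Rationalise: √u − √20 = (u − 20)/(√u + √20), so |√u − √20| = |u − 20|/(√u + √20).
Restrict δ ≤ 20 so that |u − 20| < 20 forces u > 0, and then √u + √20 > √20.
Hence |√u − √20| < |u − 20|/√20, which is < ε once |u − 20| < √20·ε.
Take δ = min(20, √20·ε). If 0 < |u − 20| < δ then u > 0 and |√u − √20| < |u − 20|/√20 < ε.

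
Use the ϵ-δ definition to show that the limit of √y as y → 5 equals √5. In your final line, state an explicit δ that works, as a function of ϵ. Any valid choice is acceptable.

Fix ϵ > 0. We want δ > 0 such that 0 < |y − 5| < δ implies |√y − √5| < ϵ.
Rationalise: √y − √5 = (y − 5)/(√y + √5), so |√y − √5| = |y − 5|/(√y + √5).
Restrict δ ≤ 5 so that |y − 5| < 5 forces y > 0, and then √y + √5 > √5.
Hence |√y − √5| < |y − 5|/√5, which is < ϵ once |y − 5| < √5·ϵ.
Take δ = min(5, √5·ϵ). If 0 < |y − 5| < δ then y > 0 and |√y − √5| < |y − 5|/√5 < ϵ.

δ = min(5, √5·ϵ)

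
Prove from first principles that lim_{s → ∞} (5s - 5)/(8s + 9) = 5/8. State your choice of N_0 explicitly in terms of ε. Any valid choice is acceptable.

N_0 = (85/64)/ε

Let ε > 0. We seek N_0 > 0 such that s > N_0 implies |(5s - 5)/(8s + 9) − (5/8)| < ε.
(5s - 5)/(8s + 9) − (5/8) = (8(5s - 5) − 5(8s + 9)) / (8(8s + 9)) = -85/(8(8s + 9)).
For s > 0 we have 8s + 9 > 8s, so |(5s - 5)/(8s + 9) − (5/8)| = 85/(8(8s + 9)) < 85/(8·8s) = (85/64)/s.
Thus |(5s - 5)/(8s + 9) − (5/8)| < ε whenever s > (85/64)/ε.
Take N_0 = (85/64)/ε. If s > N_0 then |(5s - 5)/(8s + 9) − (5/8)| < (85/64)/s < ε.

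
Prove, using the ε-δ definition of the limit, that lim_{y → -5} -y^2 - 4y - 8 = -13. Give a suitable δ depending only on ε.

δ = min(1, ε/7)

Let ε > 0. We want δ > 0 such that 0 < |y + 5| < δ implies |(-y^2 - 4y - 8) + 13| < ε.
(-y^2 - 4y - 8) + 13 = -y^2 - 4y + 5 = (y + 5)(-y + 1).
So |(-y^2 - 4y - 8) + 13| = |y + 5|·|-y + 1|.
Assume first that |y + 5| < 1, so |y| < 6. Then |-y + 1| ≤ 6 + 1 = 7.
Hence |(-y^2 - 4y - 8) + 13| ≤ 7|y + 5| < ε provided |y + 5| < ε/7.
Choosing δ = min(1, ε/7) ensures both conditions, hence |(-y^2 - 4y - 8) + 13| < ε.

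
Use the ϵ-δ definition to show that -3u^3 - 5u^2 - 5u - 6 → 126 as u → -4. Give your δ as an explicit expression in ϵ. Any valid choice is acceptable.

Let ϵ > 0. We want δ > 0 such that 0 < |u + 4| < δ implies |(-3u^3 - 5u^2 - 5u - 6) − 126| < ϵ.
(-3u^3 - 5u^2 - 5u - 6) − 126 = -3u^3 - 5u^2 - 5u - 132 = (u + 4)(-3u^2 + 7u - 33).
So |(-3u^3 - 5u^2 - 5u - 6) − 126| = |u + 4|·|-3u^2 + 7u - 33|.
Require δ ≤ 2. Then |u + 4| < 2 gives |u| < 6, and by the triangle inequality |-3u^2 + 7u - 33| ≤ 3·6^2 + 7·6 + 33 = 183.
Hence |(-3u^3 - 5u^2 - 5u - 6) − 126| ≤ 183|u + 4| < ϵ provided |u + 4| < ϵ/183.
Take δ = min(2, ϵ/183). Then 0 < |u + 4| < δ gives both |u + 4| < 2 and |u + 4| < ϵ/183, so |(-3u^3 - 5u^2 - 5u - 6) − 126| < ϵ.

δ = min(2, ϵ/183)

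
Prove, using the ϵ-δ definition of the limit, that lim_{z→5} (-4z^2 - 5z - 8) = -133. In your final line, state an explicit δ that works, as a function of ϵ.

δ = min(2, ϵ/53)

Suppose ϵ > 0. We want δ > 0 such that 0 < |z − 5| < δ implies |(-4z^2 - 5z - 8) + 133| < ϵ.
(-4z^2 - 5z - 8) + 133 = -4z^2 - 5z + 125 = (z − 5)(-4z - 25).
So |(-4z^2 - 5z - 8) + 133| = |z − 5|·|-4z - 25|.
Require δ ≤ 2. Then |z − 5| < 2 gives |z| < 7, and by the triangle inequality |-4z - 25| ≤ 4·7 + 25 = 53.
Hence |(-4z^2 - 5z - 8) + 133| ≤ 53|z − 5| < ϵ provided |z − 5| < ϵ/53.
Choosing δ = min(2, ϵ/53) ensures both conditions, hence |(-4z^2 - 5z - 8) + 133| < ϵ.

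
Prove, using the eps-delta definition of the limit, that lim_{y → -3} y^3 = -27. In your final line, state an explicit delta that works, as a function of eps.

delta = min(2, eps/49)

Suppose eps > 0. We seek delta > 0 with 0 < |y + 3| < delta ⇒ |y^3 + 27| < eps.
Factor: y^3 + 27 = (y + 3)(y^2 - 3y + 9), so |y^3 + 27| = |y + 3|·|y^2 - 3y + 9|.
Impose delta ≤ 2 so that |y| < 5; then |y^2 - 3y + 9| ≤ 49.
Hence |y^3 + 27| ≤ 49|y + 3|, which is < eps once |y + 3| < eps/49.
Take delta = min(2, eps/49). If 0 < |y + 3| < delta then both bounds hold and |y^3 + 27| ≤ 49|y + 3| < 49·(eps/49) = eps.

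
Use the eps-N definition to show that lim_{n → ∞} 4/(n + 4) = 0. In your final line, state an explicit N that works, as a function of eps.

N = 4/eps

Let eps > 0. For n ≥ 1, |4/(n + 4) − 0| = 4/(n + 4) ≤ 4/n.
We need 4/n < eps, i.e. n > 4/eps.
Take N = 4/eps. If n > N then |4/(n + 4)| ≤ 4/n < eps.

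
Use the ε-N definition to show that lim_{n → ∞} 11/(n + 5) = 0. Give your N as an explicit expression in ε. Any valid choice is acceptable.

N = 11/ε

Let ε > 0. For n ≥ 1, |11/(n + 5) − 0| = 11/(n + 5) ≤ 11/n.
We need 11/n < ε, i.e. n > 11/ε.
Take N = 11/ε. If n > N then |11/(n + 5)| ≤ 11/n < ε.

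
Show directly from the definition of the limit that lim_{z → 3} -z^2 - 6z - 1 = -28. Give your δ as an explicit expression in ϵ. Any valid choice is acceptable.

δ = min(1, ϵ/13)

Let ϵ > 0 be given. We want δ > 0 such that 0 < |z − 3| < δ implies |(-z^2 - 6z - 1) + 28| < ϵ.
(-z^2 - 6z - 1) + 28 = -z^2 - 6z + 27 = (z − 3)(-z - 9).
So |(-z^2 - 6z - 1) + 28| = |z − 3|·|-z - 9|.
Assume first that |z − 3| < 1, so |z| < 4. Then |-z - 9| ≤ 4 + 9 = 13.
Hence |(-z^2 - 6z - 1) + 28| ≤ 13|z − 3| < ϵ provided |z − 3| < ϵ/13.
Take δ = min(1, ϵ/13). Then 0 < |z − 3| < δ gives both |z − 3| < 1 and |z − 3| < ϵ/13, so |(-z^2 - 6z - 1) + 28| < ϵ.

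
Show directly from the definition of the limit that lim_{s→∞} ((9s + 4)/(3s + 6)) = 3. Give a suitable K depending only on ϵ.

K = (14/3)/ϵ

Let ϵ > 0. We seek K > 0 such that s > K implies |(9s + 4)/(3s + 6) − 3| < ϵ.
(9s + 4)/(3s + 6) − 3 = (3(9s + 4) − 9(3s + 6)) / (3(3s + 6)) = -42/(3(3s + 6)).
For s > 0 we have 3s + 6 > 3s, so |(9s + 4)/(3s + 6) − 3| = 42/(3(3s + 6)) < 42/(3·3s) = (14/3)/s.
Thus |(9s + 4)/(3s + 6) − 3| < ϵ whenever s > (14/3)/ϵ.
Take K = (14/3)/ϵ. If s > K then |(9s + 4)/(3s + 6) − 3| < (14/3)/s < ϵ.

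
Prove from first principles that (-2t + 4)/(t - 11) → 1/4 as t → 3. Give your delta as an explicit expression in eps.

Let eps > 0. We want delta > 0 with 0 < |t − 3| < delta ⇒ |(-2t + 4)/(t - 11) − (1/4)| < eps.
Combining over a common denominator, (-2t + 4)/(t - 11) − (1/4) = [(-2t + 4)·(-8) − (-2)·(t - 11)] / [(-8)·(t - 11)] = 18(t − 3) / ((-8)(t - 11)).
So |(-2t + 4)/(t - 11) − (1/4)| = 18|t − 3| / (8·|t − 11|).
Restrict delta ≤ 4. Then |t − 3| < 4 gives |t − 11| = |(t − 3) + (-8)| ≥ 8 − 4 = 4.
Hence |(-2t + 4)/(t - 11) − (1/4)| < 18|t − 3|/(8·4) = (9/16)|t − 3|, which is < eps once |t − 3| < (16/9)eps.
Take delta = min(4, (16/9)eps). Then 0 < |t − 3| < delta forces both bounds, so |(-2t + 4)/(t - 11) − (1/4)| < eps.

delta = min(4, (16/9)eps)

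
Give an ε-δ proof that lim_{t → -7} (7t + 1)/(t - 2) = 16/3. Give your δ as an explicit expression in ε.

δ = min(9/2, (27/10)ε)

Suppose ε > 0. We want δ > 0 with 0 < |t + 7| < δ ⇒ |(7t + 1)/(t - 2) − (16/3)| < ε.
Combining over a common denominator, (7t + 1)/(t - 2) − (16/3) = [(7t + 1)·(-9) − (-48)·(t - 2)] / [(-9)·(t - 2)] = -15(t + 7) / ((-9)(t - 2)).
So |(7t + 1)/(t - 2) − (16/3)| = 15|t + 7| / (9·|t − 2|).
Require δ ≤ 9/2, so |t − 2| ≥ |-9| − |t + 7| > 9 − 9/2 = 9/2.
Hence |(7t + 1)/(t - 2) − (16/3)| < 15|t + 7|/(9·(9/2)) = (10/27)|t + 7|, which is < ε once |t + 7| < (27/10)ε.
Take δ = min(9/2, (27/10)ε). Then 0 < |t + 7| < δ forces both bounds, so |(7t + 1)/(t - 2) − (16/3)| < ε.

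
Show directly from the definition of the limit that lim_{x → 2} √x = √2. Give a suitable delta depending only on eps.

delta = min(2, √2·eps)

Let eps > 0. We want delta > 0 such that 0 < |x − 2| < delta implies |√x − √2| < eps.
Multiplying by the conjugate, |√x − √2| = |x − 2|/(√x + √2).
Restrict delta ≤ 2 so that |x − 2| < 2 forces x > 0, and then √x + √2 > √2.
Hence |√x − √2| < |x − 2|/√2, which is < eps once |x − 2| < √2·eps.
Take delta = min(2, √2·eps). If 0 < |x − 2| < delta then x > 0 and |√x − √2| < |x − 2|/√2 < eps.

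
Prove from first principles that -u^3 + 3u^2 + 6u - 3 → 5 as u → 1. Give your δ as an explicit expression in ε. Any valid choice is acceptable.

Let ε > 0. We want δ > 0 such that 0 < |u − 1| < δ implies |(-u^3 + 3u^2 + 6u - 3) − 5| < ε.
(-u^3 + 3u^2 + 6u - 3) − 5 = -u^3 + 3u^2 + 6u - 8 = (u − 1)(-u^2 + 2u + 8).
So |(-u^3 + 3u^2 + 6u - 3) − 5| = |u − 1|·|-u^2 + 2u + 8|.
Assume first that |u − 1| < 2, so |u| < 3. Then |-u^2 + 2u + 8| ≤ 3^2 + 2·3 + 8 = 23.
Hence |(-u^3 + 3u^2 + 6u - 3) − 5| ≤ 23|u − 1| < ε provided |u − 1| < ε/23.
Take δ = min(2, ε/23). Then 0 < |u − 1| < δ gives both |u − 1| < 2 and |u − 1| < ε/23, so |(-u^3 + 3u^2 + 6u - 3) − 5| < ε.

δ = min(2, ε/23)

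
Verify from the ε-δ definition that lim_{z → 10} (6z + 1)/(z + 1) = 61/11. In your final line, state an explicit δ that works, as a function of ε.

δ = min(11/2, (121/10)ε)

Suppose ε > 0. We want δ > 0 with 0 < |z − 10| < δ ⇒ |(6z + 1)/(z + 1) − (61/11)| < ε.
Combining over a common denominator, (6z + 1)/(z + 1) − (61/11) = [(6z + 1)·11 − 61·(z + 1)] / [11·(z + 1)] = 5(z − 10) / (11(z + 1)).
So |(6z + 1)/(z + 1) − (61/11)| = 5|z − 10| / (11·|z + 1|).
Restrict δ ≤ 11/2. Then |z − 10| < 11/2 gives |z + 1| = |(z − 10) + 11| ≥ 11 − 11/2 = 11/2.
Hence |(6z + 1)/(z + 1) − (61/11)| < 5|z − 10|/(11·(11/2)) = (10/121)|z − 10|, which is < ε once |z − 10| < (121/10)ε.
Take δ = min(11/2, (121/10)ε). Then 0 < |z − 10| < δ forces both bounds, so |(6z + 1)/(z + 1) − (61/11)| < ε.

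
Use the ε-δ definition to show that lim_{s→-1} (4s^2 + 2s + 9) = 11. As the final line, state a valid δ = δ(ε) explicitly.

δ = min(2, ε/14)

Fix ε > 0. We want δ > 0 such that 0 < |s + 1| < δ implies |(4s^2 + 2s + 9) − 11| < ε.
(4s^2 + 2s + 9) − 11 = 4s^2 + 2s - 2 = (s + 1)(4s - 2).
So |(4s^2 + 2s + 9) − 11| = |s + 1|·|4s - 2|.
Require δ ≤ 2. Then |s + 1| < 2 gives |s| < 3, and by the triangle inequality |4s - 2| ≤ 4·3 + 2 = 14.
Hence |(4s^2 + 2s + 9) − 11| ≤ 14|s + 1| < ε provided |s + 1| < ε/14.
Choosing δ = min(2, ε/14) ensures both conditions, hence |(4s^2 + 2s + 9) − 11| < ε.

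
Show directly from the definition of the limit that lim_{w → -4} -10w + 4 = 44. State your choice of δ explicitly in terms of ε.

Fix ε > 0. We need δ > 0 so that 0 < |w + 4| < δ implies |(-10w + 4) − 44| < ε.
|(-10w + 4) − 44| = |-10w - 40| = 10|w + 4|.
So 10|w + 4| < ε exactly when |w + 4| < ε/10.
Take δ = ε/10. If 0 < |w + 4| < δ then |(-10w + 4) − 44| = 10|w + 4| < 10·(ε/10) = ε.

δ = ε/10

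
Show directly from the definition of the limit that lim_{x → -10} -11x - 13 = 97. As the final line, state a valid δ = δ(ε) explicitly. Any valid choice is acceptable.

δ = ε/11

Let ε > 0. We need δ > 0 so that 0 < |x + 10| < δ implies |(-11x - 13) − 97| < ε.
Since (-11x - 13) − 97 = -11(x + 10), we have |(-11x - 13) − 97| = 11|x + 10|.
Thus it suffices that |x + 10| < ε/11.
Choosing δ = ε/11 gives |(-11x - 13) − 97| = 11|x + 10| < ε whenever |x + 10| < δ.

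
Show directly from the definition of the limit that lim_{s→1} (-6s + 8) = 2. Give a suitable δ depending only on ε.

Suppose ε > 0. We need δ > 0 so that 0 < |s − 1| < δ implies |(-6s + 8) − 2| < ε.
|(-6s + 8) − 2| = |-6s + 6| = 6|s − 1|.
So 6|s − 1| < ε exactly when |s − 1| < ε/6.
Choosing δ = ε/6 gives |(-6s + 8) − 2| = 6|s − 1| < ε whenever |s − 1| < δ.

δ = ε/6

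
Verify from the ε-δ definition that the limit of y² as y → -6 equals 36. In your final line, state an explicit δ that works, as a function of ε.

Let ε > 0. We seek δ > 0 with 0 < |y + 6| < δ ⇒ |y² − 36| < ε.
Factor: y² − 36 = (y + 6)(y - 6), so |y² − 36| = |y + 6|·|y - 6|.
Restrict δ ≤ 2. Then |y + 6| < 2 gives |y| < 8, so by the triangle inequality |y - 6| ≤ 8 + 6 = 14.
Hence |y² − 36| ≤ 14|y + 6|, which is < ε once |y + 6| < ε/14.
Take δ = min(2, ε/14). If 0 < |y + 6| < δ then both bounds hold and |y² − 36| ≤ 14|y + 6| < 14·(ε/14) = ε.

δ = min(2, ε/14)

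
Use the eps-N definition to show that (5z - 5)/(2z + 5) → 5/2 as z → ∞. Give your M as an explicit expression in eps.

Suppose eps > 0. We seek M > 0 such that z > M implies |(5z - 5)/(2z + 5) − (5/2)| < eps.
(5z - 5)/(2z + 5) − (5/2) = (2(5z - 5) − 5(2z + 5)) / (2(2z + 5)) = -35/(2(2z + 5)).
For z > 0 we have 2z + 5 > 2z, so |(5z - 5)/(2z + 5) − (5/2)| = 35/(2(2z + 5)) < 35/(2·2z) = (35/4)/z.
Thus |(5z - 5)/(2z + 5) − (5/2)| < eps whenever z > (35/4)/eps.
Take M = (35/4)/eps. If z > M then |(5z - 5)/(2z + 5) − (5/2)| < (35/4)/z < eps.

M = (35/4)/eps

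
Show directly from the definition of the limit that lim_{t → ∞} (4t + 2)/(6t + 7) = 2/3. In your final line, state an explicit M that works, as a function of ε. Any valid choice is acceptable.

M = (4/9)/ε

Fix ε > 0. We seek M > 0 such that t > M implies |(4t + 2)/(6t + 7) − (2/3)| < ε.
(4t + 2)/(6t + 7) − (2/3) = (6(4t + 2) − 4(6t + 7)) / (6(6t + 7)) = -16/(6(6t + 7)).
For t > 0 we have 6t + 7 > 6t, so |(4t + 2)/(6t + 7) − (2/3)| = 16/(6(6t + 7)) < 16/(6·6t) = (4/9)/t.
Thus |(4t + 2)/(6t + 7) − (2/3)| < ε whenever t > (4/9)/ε.
Take M = (4/9)/ε. If t > M then |(4t + 2)/(6t + 7) − (2/3)| < (4/9)/t < ε.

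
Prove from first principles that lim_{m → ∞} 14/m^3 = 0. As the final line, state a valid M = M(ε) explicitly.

Fix ε > 0. For m ≥ 1, |14/m^3 − 0| = 14/m^3.
14/m^3 < ε ⇔ m^3 > 14/ε ⇔ m > (14/ε)^{1/3}.
Take M = (14/ε)^{1/3}. Then m > M implies 14/m^3 < ε.

M = (14/ε)^{1/3}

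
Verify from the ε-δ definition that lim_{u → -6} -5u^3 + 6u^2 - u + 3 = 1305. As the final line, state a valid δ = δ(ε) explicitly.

Suppose ε > 0. We want δ > 0 such that 0 < |u + 6| < δ implies |(-5u^3 + 6u^2 - u + 3) − 1305| < ε.
(-5u^3 + 6u^2 - u + 3) − 1305 = -5u^3 + 6u^2 - u - 1302 = (u + 6)(-5u^2 + 36u - 217).
So |(-5u^3 + 6u^2 - u + 3) − 1305| = |u + 6|·|-5u^2 + 36u - 217|.
Assume first that |u + 6| < 2, so |u| < 8. Then |-5u^2 + 36u - 217| ≤ 5·8^2 + 36·8 + 217 = 825.
Hence |(-5u^3 + 6u^2 - u + 3) − 1305| ≤ 825|u + 6| < ε provided |u + 6| < ε/825.
Take δ = min(2, ε/825). Then 0 < |u + 6| < δ gives both |u + 6| < 2 and |u + 6| < ε/825, so |(-5u^3 + 6u^2 - u + 3) − 1305| < ε.

δ = min(2, ε/825)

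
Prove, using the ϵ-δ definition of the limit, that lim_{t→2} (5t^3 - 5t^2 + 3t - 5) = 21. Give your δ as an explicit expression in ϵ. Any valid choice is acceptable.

Suppose ϵ > 0. We want δ > 0 such that 0 < |t − 2| < δ implies |(5t^3 - 5t^2 + 3t - 5) − 21| < ϵ.
(5t^3 - 5t^2 + 3t - 5) − 21 = 5t^3 - 5t^2 + 3t - 26 = (t − 2)(5t^2 + 5t + 13).
So |(5t^3 - 5t^2 + 3t - 5) − 21| = |t − 2|·|5t^2 + 5t + 13|.
Require δ ≤ 2. Then |t − 2| < 2 gives |t| < 4, and by the triangle inequality |5t^2 + 5t + 13| ≤ 5·4^2 + 5·4 + 13 = 113.
Hence |(5t^3 - 5t^2 + 3t - 5) − 21| ≤ 113|t − 2| < ϵ provided |t − 2| < ϵ/113.
Choosing δ = min(2, ϵ/113) ensures both conditions, hence |(5t^3 - 5t^2 + 3t - 5) − 21| < ϵ.

δ = min(2, ϵ/113)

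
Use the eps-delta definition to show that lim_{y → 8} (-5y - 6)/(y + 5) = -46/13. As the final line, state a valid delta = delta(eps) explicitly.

delta = min(13/2, (169/38)eps)

Suppose eps > 0. We want delta > 0 with 0 < |y − 8| < delta ⇒ |(-5y - 6)/(y + 5) + 46/13| < eps.
Combining over a common denominator, (-5y - 6)/(y + 5) + 46/13 = [(-5y - 6)·13 − (-46)·(y + 5)] / [13·(y + 5)] = -19(y − 8) / (13(y + 5)).
So |(-5y - 6)/(y + 5) + 46/13| = 19|y − 8| / (13·|y + 5|).
Restrict delta ≤ 13/2. Then |y − 8| < 13/2 gives |y + 5| = |(y − 8) + 13| ≥ 13 − 13/2 = 13/2.
Hence |(-5y - 6)/(y + 5) + 46/13| < 19|y − 8|/(13·(13/2)) = (38/169)|y − 8|, which is < eps once |y − 8| < (169/38)eps.
Take delta = min(13/2, (169/38)eps). Then 0 < |y − 8| < delta forces both bounds, so |(-5y - 6)/(y + 5) + 46/13| < eps.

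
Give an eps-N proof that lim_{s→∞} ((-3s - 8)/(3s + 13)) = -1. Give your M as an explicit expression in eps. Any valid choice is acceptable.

Let eps > 0 be given. We seek M > 0 such that s > M implies |(-3s - 8)/(3s + 13) + 1| < eps.
(-3s - 8)/(3s + 13) + 1 = (3(-3s - 8) − (-3)(3s + 13)) / (3(3s + 13)) = 15/(3(3s + 13)).
For s > 0 we have 3s + 13 > 3s, so |(-3s - 8)/(3s + 13) + 1| = 15/(3(3s + 13)) < 15/(3·3s) = (5/3)/s.
Thus |(-3s - 8)/(3s + 13) + 1| < eps whenever s > (5/3)/eps.
Take M = (5/3)/eps. If s > M then |(-3s - 8)/(3s + 13) + 1| < (5/3)/s < eps.

M = (5/3)/eps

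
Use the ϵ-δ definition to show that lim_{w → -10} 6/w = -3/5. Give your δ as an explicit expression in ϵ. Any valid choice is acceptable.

Let ϵ > 0. We seek δ > 0 such that 0 < |w + 10| < δ implies |6/w + 3/5| < ϵ.
|6/w + 3/5| = 6·|-10 − w|/(10·|w|) = 6|w + 10|/(10|w|).
Restrict δ ≤ 5. Then |w + 10| < 5 gives |w| > 5, so 10|w| > 50.
Then |6/w + 3/5| < 6|w + 10|/50, which is < ϵ when |w + 10| < (25/3)ϵ.
Take δ = min(5, (25/3)ϵ). Then 0 < |w + 10| < δ gives both |w + 10| < 5 and |w + 10| < (25/3)ϵ, so |6/w + 3/5| < ϵ.

δ = min(5, (25/3)ϵ)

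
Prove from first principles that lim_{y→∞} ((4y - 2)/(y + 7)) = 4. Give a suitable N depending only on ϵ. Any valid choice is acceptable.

N = 30/ϵ

Suppose ϵ > 0. We seek N > 0 such that y > N implies |(4y - 2)/(y + 7) − 4| < ϵ.
(4y - 2)/(y + 7) − 4 = ((4y - 2) − 4(y + 7)) / ((y + 7)) = -30/((y + 7)).
For y > 0 we have y + 7 > y, so |(4y - 2)/(y + 7) − 4| = 30/((y + 7)) < 30/(y) = 30/y.
Thus |(4y - 2)/(y + 7) − 4| < ϵ whenever y > 30/ϵ.
Take N = 30/ϵ. If y > N then |(4y - 2)/(y + 7) − 4| < 30/y < ϵ.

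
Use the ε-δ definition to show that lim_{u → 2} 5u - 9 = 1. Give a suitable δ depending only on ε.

δ = ε/5

Let ε > 0. We need δ > 0 so that 0 < |u − 2| < δ implies |(5u - 9) − 1| < ε.
|(5u - 9) − 1| = |5u - 10| = 5|u − 2|.
Thus it suffices that |u − 2| < ε/5.
Take δ = ε/5. If 0 < |u − 2| < δ then |(5u - 9) − 1| = 5|u − 2| < 5·(ε/5) = ε.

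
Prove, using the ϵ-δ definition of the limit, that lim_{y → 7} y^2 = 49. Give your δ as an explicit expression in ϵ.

δ = min(2, ϵ/16)

Let ϵ > 0. We seek δ > 0 with 0 < |y − 7| < δ ⇒ |y^2 − 49| < ϵ.
Factor: y^2 − 49 = (y − 7)(y + 7), so |y^2 − 49| = |y − 7|·|y + 7|.
Impose δ ≤ 2 so that |y| < 9; then |y + 7| ≤ 16.
Hence |y^2 − 49| ≤ 16|y − 7|, which is < ϵ once |y − 7| < ϵ/16.
Take δ = min(2, ϵ/16). If 0 < |y − 7| < δ then both bounds hold and |y^2 − 49| ≤ 16|y − 7| < 16·(ϵ/16) = ϵ.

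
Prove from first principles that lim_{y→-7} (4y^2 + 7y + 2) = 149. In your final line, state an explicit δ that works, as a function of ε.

δ = min(1, ε/53)

Fix ε > 0. We want δ > 0 such that 0 < |y + 7| < δ implies |(4y^2 + 7y + 2) − 149| < ε.
(4y^2 + 7y + 2) − 149 = 4y^2 + 7y - 147 = (y + 7)(4y - 21).
So |(4y^2 + 7y + 2) − 149| = |y + 7|·|4y - 21|.
Require δ ≤ 1. Then |y + 7| < 1 gives |y| < 8, and by the triangle inequality |4y - 21| ≤ 4·8 + 21 = 53.
Hence |(4y^2 + 7y + 2) − 149| ≤ 53|y + 7| < ε provided |y + 7| < ε/53.
Choosing δ = min(1, ε/53) ensures both conditions, hence |(4y^2 + 7y + 2) − 149| < ε.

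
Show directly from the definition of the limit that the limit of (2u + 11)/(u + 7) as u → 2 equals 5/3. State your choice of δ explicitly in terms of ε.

δ = min(9/2, (27/2)ε)

Suppose ε > 0. We want δ > 0 with 0 < |u − 2| < δ ⇒ |(2u + 11)/(u + 7) − (5/3)| < ε.
Combining over a common denominator, (2u + 11)/(u + 7) − (5/3) = [(2u + 11)·9 − 15·(u + 7)] / [9·(u + 7)] = 3(u − 2) / (9(u + 7)).
So |(2u + 11)/(u + 7) − (5/3)| = 3|u − 2| / (9·|u + 7|).
Require δ ≤ 9/2, so |u + 7| ≥ |9| − |u − 2| > 9 − 9/2 = 9/2.
Hence |(2u + 11)/(u + 7) − (5/3)| < 3|u − 2|/(9·(9/2)) = (2/27)|u − 2|, which is < ε once |u − 2| < (27/2)ε.
Take δ = min(9/2, (27/2)ε). Then 0 < |u − 2| < δ forces both bounds, so |(2u + 11)/(u + 7) − (5/3)| < ε.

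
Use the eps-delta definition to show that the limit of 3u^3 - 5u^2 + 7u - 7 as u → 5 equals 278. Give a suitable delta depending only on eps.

Let eps > 0. We want delta > 0 such that 0 < |u − 5| < delta implies |(3u^3 - 5u^2 + 7u - 7) − 278| < eps.
(3u^3 - 5u^2 + 7u - 7) − 278 = 3u^3 - 5u^2 + 7u - 285 = (u − 5)(3u^2 + 10u + 57).
So |(3u^3 - 5u^2 + 7u - 7) − 278| = |u − 5|·|3u^2 + 10u + 57|.
Assume first that |u − 5| < 1, so |u| < 6. Then |3u^2 + 10u + 57| ≤ 3·6^2 + 10·6 + 57 = 225.
Hence |(3u^3 - 5u^2 + 7u - 7) − 278| ≤ 225|u − 5| < eps provided |u − 5| < eps/225.
Choosing delta = min(1, eps/225) ensures both conditions, hence |(3u^3 - 5u^2 + 7u - 7) − 278| < eps.

delta = min(1, eps/225)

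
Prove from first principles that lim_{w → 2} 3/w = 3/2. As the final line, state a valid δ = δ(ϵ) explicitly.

Let ϵ > 0. We seek δ > 0 such that 0 < |w − 2| < δ implies |3/w − (3/2)| < ϵ.
|3/w − (3/2)| = 3·|2 − w|/(2·|w|) = 3|w − 2|/(2|w|).
Restrict δ ≤ 1. Then |w − 2| < 1 gives |w| > 1, so 2|w| > 2.
Then |3/w − (3/2)| < 3|w − 2|/2, which is < ϵ when |w − 2| < (2/3)ϵ.
Take δ = min(1, (2/3)ϵ). Then 0 < |w − 2| < δ gives both |w − 2| < 1 and |w − 2| < (2/3)ϵ, so |3/w − (3/2)| < ϵ.

δ = min(1, (2/3)ϵ)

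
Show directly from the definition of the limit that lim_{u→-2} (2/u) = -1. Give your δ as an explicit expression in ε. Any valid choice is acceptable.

Let ε > 0 be given. We seek δ > 0 such that 0 < |u + 2| < δ implies |2/u + 1| < ε.
|2/u + 1| = 2·|-2 − u|/(2·|u|) = 2|u + 2|/(2|u|).
Restrict δ ≤ 1. Then |u + 2| < 1 gives |u| > 1, so 2|u| > 2.
Then |2/u + 1| < 2|u + 2|/2, which is < ε when |u + 2| < ε.
Take δ = min(1, ε). Then 0 < |u + 2| < δ gives both |u + 2| < 1 and |u + 2| < ε, so |2/u + 1| < ε.

δ = min(1, ε)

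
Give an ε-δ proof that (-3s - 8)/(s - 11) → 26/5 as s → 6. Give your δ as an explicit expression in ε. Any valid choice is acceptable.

δ = min(5/2, (25/82)ε)

Let ε > 0. We want δ > 0 with 0 < |s − 6| < δ ⇒ |(-3s - 8)/(s - 11) − (26/5)| < ε.
Combining over a common denominator, (-3s - 8)/(s - 11) − (26/5) = [(-3s - 8)·(-5) − (-26)·(s - 11)] / [(-5)·(s - 11)] = 41(s − 6) / ((-5)(s - 11)).
So |(-3s - 8)/(s - 11) − (26/5)| = 41|s − 6| / (5·|s − 11|).
Require δ ≤ 5/2, so |s − 11| ≥ |-5| − |s − 6| > 5 − 5/2 = 5/2.
Hence |(-3s - 8)/(s - 11) − (26/5)| < 41|s − 6|/(5·(5/2)) = (82/25)|s − 6|, which is < ε once |s − 6| < (25/82)ε.
Take δ = min(5/2, (25/82)ε). Then 0 < |s − 6| < δ forces both bounds, so |(-3s - 8)/(s - 11) − (26/5)| < ε.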